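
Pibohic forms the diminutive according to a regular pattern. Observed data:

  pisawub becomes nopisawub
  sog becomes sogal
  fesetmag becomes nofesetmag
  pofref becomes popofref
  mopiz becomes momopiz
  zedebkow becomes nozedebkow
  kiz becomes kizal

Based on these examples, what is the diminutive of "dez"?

dezal

kiz and mopiz both end in -z yet inflect differently (kizal, momopiz), so the final letter is not what conditions the rule; the number of vowels is.
"dez" has 1 vowel. The stems with 1 vowel (sog → sogal, kiz → kizal) add -al.
The other patterns: stems with 2 vowels repeat the first consonant+vowel as a prefix; stems with 3 vowels add the prefix no-.
So dez → dezal.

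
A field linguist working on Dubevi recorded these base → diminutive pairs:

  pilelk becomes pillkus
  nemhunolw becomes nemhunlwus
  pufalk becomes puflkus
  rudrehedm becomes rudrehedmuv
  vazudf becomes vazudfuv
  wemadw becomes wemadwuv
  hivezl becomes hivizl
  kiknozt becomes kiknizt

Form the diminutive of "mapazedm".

mapazedmuv

"mapazedm" has second-to-last letter 'd'. The stems whose second-to-last letter is 'd' (rudrehedm → rudrehedmuv, vazudf → vazudfuv, wemadw → wemadwuv) add -uv.
So mapazedm → mapazedmuv.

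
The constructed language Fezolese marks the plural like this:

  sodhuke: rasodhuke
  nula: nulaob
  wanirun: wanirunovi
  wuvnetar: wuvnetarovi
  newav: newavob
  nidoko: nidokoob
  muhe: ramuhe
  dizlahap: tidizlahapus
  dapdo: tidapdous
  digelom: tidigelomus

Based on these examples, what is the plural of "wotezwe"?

wotezweovi

dapdo and nidoko both end in -o yet inflect differently (tidapdous, nidokoob), so the final letter is not what conditions the rule; the first letter is.
"wotezwe" begins with w-. The stems beginning with w- (wanirun → wanirunovi, wuvnetar → wuvnetarovi) add -ovi.
The other patterns: stems beginning with m- or s- add the prefix ra-; stems beginning with d- add ti- … -us around the stem; stems beginning with n- add -ob.
So wotezwe → wotezweovi.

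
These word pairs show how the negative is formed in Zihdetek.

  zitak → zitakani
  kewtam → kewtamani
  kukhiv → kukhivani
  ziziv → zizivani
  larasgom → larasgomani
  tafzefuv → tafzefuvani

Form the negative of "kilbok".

Every pair shown (zitak → zitakani, kewtam → kewtamani, kukhiv → kukhivani, …) follows the same rule: add -ani.
So kilbok → kilbokani.

kilbokani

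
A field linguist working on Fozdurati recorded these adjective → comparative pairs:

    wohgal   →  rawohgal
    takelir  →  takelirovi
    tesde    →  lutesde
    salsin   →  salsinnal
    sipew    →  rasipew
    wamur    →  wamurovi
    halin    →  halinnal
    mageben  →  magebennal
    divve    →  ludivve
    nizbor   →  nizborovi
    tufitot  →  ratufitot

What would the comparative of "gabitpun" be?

takelir and salsin both have last vowel 'i' yet inflect differently (takelirovi, salsinnal), so the last vowel is not what conditions the rule; the final letter is.
"gabitpun" ends in -n. The stems ending in -n (salsin → salsinnal, mageben → magebennal, halin → halinnal) double the final consonant and add -al.
The other patterns: stems ending in -e add the prefix lu-; stems ending in -r add -ovi; stems ending in -l, -t or -w add the prefix ra-.
So gabitpun → gabitpunnal.

gabitpunnal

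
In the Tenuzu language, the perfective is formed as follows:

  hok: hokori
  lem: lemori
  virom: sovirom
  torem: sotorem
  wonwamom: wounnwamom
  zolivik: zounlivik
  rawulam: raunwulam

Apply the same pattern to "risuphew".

riunsuphew

"risuphew" has 3 vowels. The stems with 3 vowels (wonwamom → wounnwamom, zolivik → zounlivik, rawulam → raunwulam) insert -un- after the first vowel.
The other patterns: stems with 1 vowel add -ori; stems with 2 vowels add the prefix so-.
So risuphew → riunsuphew.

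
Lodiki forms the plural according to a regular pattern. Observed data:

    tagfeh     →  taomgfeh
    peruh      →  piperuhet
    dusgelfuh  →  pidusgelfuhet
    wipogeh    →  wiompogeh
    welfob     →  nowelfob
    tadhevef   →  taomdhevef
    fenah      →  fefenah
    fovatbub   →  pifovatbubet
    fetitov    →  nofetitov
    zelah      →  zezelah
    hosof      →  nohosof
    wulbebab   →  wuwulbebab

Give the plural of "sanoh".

wulbebab and welfob both end in -b yet inflect differently (wuwulbebab, nowelfob), so the final letter is not what conditions the rule; the last vowel is.
"sanoh" has last vowel 'o'. The stems whose last vowel is 'o' (hosof → nohosof, welfob → nowelfob, fetitov → nofetitov) add the prefix no-.
The other patterns: stems whose last vowel is 'a' repeat the first consonant+vowel as a prefix; stems whose last vowel is 'e' insert -om- after the first vowel; stems whose last vowel is 'u' add pi- … -et around the stem.
So sanoh → nosanoh.

nosanoh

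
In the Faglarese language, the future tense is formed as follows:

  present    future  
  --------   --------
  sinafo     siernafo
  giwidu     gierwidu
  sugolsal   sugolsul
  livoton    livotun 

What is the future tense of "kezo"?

keerzo

"kezo" ends in a vowel. The stems ending in a vowel (sinafo → siernafo, giwidu → gierwidu) insert -er- after the first vowel.
So kezo → keerzo.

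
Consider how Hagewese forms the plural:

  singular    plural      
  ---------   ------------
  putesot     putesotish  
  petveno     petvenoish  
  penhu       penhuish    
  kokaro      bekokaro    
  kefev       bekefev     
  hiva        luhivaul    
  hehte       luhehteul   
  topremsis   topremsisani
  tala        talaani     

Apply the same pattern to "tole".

"tole" begins with t-. The stems beginning with t- (topremsis → topremsisani, tala → talaani) add -ani.
So tole → toleani.

toleani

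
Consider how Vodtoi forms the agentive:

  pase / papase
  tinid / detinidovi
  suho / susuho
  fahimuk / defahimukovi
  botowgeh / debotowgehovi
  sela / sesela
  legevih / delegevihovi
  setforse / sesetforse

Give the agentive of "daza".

botowgeh and pase both have last vowel 'e' yet inflect differently (debotowgehovi, papase), so the last vowel is not what conditions the rule; whether the stem ends in a vowel or a consonant is.
"daza" ends in a vowel. The stems ending in a vowel (pase → papase, sela → sesela, setforse → sesetforse) repeat the first consonant+vowel as a prefix.
The other pattern: stems ending in a consonant add de- … -ovi around the stem.
So daza → dadaza.

dadaza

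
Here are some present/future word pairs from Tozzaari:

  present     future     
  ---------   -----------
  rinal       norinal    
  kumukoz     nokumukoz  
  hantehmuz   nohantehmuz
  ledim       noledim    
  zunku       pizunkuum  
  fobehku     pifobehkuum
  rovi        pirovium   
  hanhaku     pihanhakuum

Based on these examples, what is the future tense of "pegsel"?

nopegsel

hantehmuz and zunku both have last vowel 'u' yet inflect differently (nohantehmuz, pizunkuum), so the last vowel is not what conditions the rule; whether the stem ends in a vowel or a consonant is.
"pegsel" ends in a consonant. The stems ending in a consonant (rinal → norinal, kumukoz → nokumukoz, hantehmuz → nohantehmuz) add the prefix no-.
So pegsel → nopegsel.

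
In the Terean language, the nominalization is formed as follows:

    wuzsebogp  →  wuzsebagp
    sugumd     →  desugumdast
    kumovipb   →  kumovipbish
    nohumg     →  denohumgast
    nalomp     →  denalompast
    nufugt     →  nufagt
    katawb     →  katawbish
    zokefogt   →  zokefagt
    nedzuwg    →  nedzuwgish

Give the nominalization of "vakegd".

vakagd

wuzsebogp and nalomp both end in -p yet inflect differently (wuzsebagp, denalompast), so the final letter is not what conditions the rule; the second-to-last letter is.
"vakegd" has second-to-last letter 'g'. The stems whose second-to-last letter is 'g' (nufugt → nufagt, zokefogt → zokefagt, wuzsebogp → wuzsebagp) change the last vowel to 'a'.
So vakegd → vakagd.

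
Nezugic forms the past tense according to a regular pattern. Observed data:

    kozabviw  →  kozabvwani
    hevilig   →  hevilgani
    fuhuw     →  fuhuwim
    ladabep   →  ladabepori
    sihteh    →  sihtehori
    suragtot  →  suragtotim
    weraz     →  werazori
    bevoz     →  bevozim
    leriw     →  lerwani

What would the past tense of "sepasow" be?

weraz and bevoz both end in -z yet inflect differently (werazori, bevozim), so the final letter is not what conditions the rule; the last vowel is.
"sepasow" has last vowel 'o'. The stems whose last vowel is 'o' (bevoz → bevozim, suragtot → suragtotim) add -im.
So sepasow → sepasowim.

sepasowim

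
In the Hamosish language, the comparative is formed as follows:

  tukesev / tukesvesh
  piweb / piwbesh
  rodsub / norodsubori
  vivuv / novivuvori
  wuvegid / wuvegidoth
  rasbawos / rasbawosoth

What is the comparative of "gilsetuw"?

nogilsetuwori

piweb and rodsub both end in -b yet inflect differently (piwbesh, norodsubori), so the final letter is not what conditions the rule; the last vowel is.
"gilsetuw" has last vowel 'u'. The stems whose last vowel is 'u' (rodsub → norodsubori, vivuv → novivuvori) add no- … -ori around the stem.
The other patterns: stems whose last vowel is 'e' delete the last vowel and add -esh; stems whose last vowel is 'i' or 'o' add -oth.
So gilsetuw → nogilsetuwori.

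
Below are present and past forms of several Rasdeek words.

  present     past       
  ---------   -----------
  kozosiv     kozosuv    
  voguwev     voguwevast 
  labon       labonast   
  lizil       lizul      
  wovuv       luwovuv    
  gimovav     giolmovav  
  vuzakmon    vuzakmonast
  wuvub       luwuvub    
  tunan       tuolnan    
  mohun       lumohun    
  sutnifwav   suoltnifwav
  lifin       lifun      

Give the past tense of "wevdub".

luwevdub

mohun and lifin both end in -n yet inflect differently (lumohun, lifun), so the final letter is not what conditions the rule; the last vowel is.
"wevdub" has last vowel 'u'. The stems whose last vowel is 'u' (wuvub → luwuvub, wovuv → luwovuv, mohun → lumohun) add the prefix lu-.
So wevdub → luwevdub.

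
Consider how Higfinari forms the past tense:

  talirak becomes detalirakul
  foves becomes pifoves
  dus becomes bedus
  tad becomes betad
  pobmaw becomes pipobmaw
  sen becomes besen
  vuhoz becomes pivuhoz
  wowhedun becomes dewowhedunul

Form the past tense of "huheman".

dehuhemanul

dus and foves both end in -s yet inflect differently (bedus, pifoves), so the final letter is not what conditions the rule; the number of vowels is.
"huheman" has 3 vowels. The stems with 3 vowels (wowhedun → dewowhedunul, talirak → detalirakul) add de- … -ul around the stem.
The other patterns: stems with 1 vowel add the prefix be-; stems with 2 vowels add the prefix pi-.
So huheman → dehuhemanul.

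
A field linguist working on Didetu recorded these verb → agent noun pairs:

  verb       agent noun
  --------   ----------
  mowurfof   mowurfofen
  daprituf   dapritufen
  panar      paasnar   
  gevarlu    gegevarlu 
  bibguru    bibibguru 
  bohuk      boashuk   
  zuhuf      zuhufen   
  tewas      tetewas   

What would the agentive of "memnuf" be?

bohuk and daprituf both have last vowel 'u' yet inflect differently (boashuk, dapritufen), so the last vowel is not what conditions the rule; the final letter is.
"memnuf" ends in -f. The stems ending in -f (mowurfof → mowurfofen, daprituf → dapritufen, zuhuf → zuhufen) add -en.
So memnuf → memnufen.

memnufen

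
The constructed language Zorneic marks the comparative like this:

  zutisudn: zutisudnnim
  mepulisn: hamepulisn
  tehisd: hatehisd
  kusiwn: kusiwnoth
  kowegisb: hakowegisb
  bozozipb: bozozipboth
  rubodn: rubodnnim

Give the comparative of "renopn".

kusiwn and zutisudn both end in -n yet inflect differently (kusiwnoth, zutisudnnim), so the final letter is not what conditions the rule; the second-to-last letter is.
"renopn" has second-to-last letter 'p'. The one such stem in the data (bozozipb → bozozipboth) adds -oth, so the same rule applies.
So renopn → renopnoth.

renopnoth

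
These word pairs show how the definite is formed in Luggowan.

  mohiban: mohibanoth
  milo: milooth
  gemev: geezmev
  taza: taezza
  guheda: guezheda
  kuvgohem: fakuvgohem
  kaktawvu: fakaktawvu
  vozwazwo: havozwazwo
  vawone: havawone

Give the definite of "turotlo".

milo and vozwazwo both end in -o yet inflect differently (milooth, havozwazwo), so the final letter is not what conditions the rule; the first letter is.
"turotlo" begins with t-. The one such stem in the data (taza → taezza) inserts -ez- after the first vowel (as do gemev, guheda), so the same rule applies.
The other patterns: stems beginning with m- add -oth; stems beginning with k- add the prefix fa-; stems beginning with v- add the prefix ha-.
So turotlo → tuezrotlo.

tuezrotlo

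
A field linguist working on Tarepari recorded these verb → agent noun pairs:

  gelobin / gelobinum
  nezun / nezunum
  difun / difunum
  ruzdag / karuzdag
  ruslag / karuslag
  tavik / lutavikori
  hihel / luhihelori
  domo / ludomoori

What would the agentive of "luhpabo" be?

luluhpaboori

gelobin and tavik both have last vowel 'i' yet inflect differently (gelobinum, lutavikori), so the last vowel is not what conditions the rule; the final letter is.
"luhpabo" ends in -o. The one such stem in the data (domo → ludomoori) adds lu- … -ori around the stem, so the same rule applies.
So luhpabo → luluhpaboori.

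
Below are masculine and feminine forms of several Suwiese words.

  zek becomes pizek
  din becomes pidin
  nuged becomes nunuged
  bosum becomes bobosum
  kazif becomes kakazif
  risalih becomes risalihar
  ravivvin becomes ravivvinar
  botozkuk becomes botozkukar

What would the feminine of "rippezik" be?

din and ravivvin both end in -n yet inflect differently (pidin, ravivvinar), so the final letter is not what conditions the rule; the number of vowels is.
"rippezik" has 3 vowels. The stems with 3 vowels (risalih → risalihar, ravivvin → ravivvinar, botozkuk → botozkukar) add -ar.
So rippezik → rippezikar.

rippezikar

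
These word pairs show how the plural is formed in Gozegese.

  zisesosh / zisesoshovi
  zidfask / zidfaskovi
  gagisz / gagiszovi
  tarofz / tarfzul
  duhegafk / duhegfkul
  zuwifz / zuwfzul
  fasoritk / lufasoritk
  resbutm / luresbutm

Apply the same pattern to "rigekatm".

gagisz and tarofz both end in -z yet inflect differently (gagiszovi, tarfzul), so the final letter is not what conditions the rule; the second-to-last letter is.
"rigekatm" has second-to-last letter 't'. The stems whose second-to-last letter is 't' (fasoritk → lufasoritk, resbutm → luresbutm) add the prefix lu-.
So rigekatm → lurigekatm.

lurigekatm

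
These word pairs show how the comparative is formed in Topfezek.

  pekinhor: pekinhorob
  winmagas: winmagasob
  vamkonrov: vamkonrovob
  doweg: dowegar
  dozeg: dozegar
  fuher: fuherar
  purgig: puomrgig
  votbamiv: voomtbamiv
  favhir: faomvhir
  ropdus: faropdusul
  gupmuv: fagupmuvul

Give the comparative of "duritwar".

duritwarob

pekinhor and fuher both end in -r yet inflect differently (pekinhorob, fuherar), so the final letter is not what conditions the rule; the last vowel is.
"duritwar" has last vowel 'a'. The one such stem in the data (winmagas → winmagasob) adds -ob, so the same rule applies.
So duritwar → duritwarob.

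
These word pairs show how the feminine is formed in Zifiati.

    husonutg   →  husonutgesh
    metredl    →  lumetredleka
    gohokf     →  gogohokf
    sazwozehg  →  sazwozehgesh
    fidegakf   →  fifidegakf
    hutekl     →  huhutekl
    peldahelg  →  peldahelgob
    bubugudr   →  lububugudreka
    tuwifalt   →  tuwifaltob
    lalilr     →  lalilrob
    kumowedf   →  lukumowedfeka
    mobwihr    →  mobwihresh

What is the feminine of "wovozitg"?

wovozitgesh

lalilr and bubugudr both end in -r yet inflect differently (lalilrob, lububugudreka), so the final letter is not what conditions the rule; the second-to-last letter is.
"wovozitg" has second-to-last letter 't'. The one such stem in the data (husonutg → husonutgesh) adds -esh, so the same rule applies.
So wovozitg → wovozitgesh.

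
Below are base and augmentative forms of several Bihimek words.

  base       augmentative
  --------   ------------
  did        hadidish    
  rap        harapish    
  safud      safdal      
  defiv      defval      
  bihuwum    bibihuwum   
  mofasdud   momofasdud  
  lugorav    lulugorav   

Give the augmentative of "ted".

hatedish

did and safud both end in -d yet inflect differently (hadidish, safdal), so the final letter is not what conditions the rule; the number of vowels is.
"ted" has 1 vowel. The stems with 1 vowel (did → hadidish, rap → harapish) add ha- … -ish around the stem.
So ted → hatedish.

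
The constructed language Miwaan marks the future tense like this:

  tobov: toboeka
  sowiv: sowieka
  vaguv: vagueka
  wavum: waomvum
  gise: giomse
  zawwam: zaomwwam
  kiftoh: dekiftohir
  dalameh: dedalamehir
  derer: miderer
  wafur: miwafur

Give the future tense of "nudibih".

denudibihir

"nudibih" ends in -h. The stems ending in -h (kiftoh → dekiftohir, dalameh → dedalamehir) add de- … -ir around the stem.
The other patterns: stems ending in -v drop the final letter and add -eka; stems ending in -e or -m insert -om- after the first vowel; stems ending in -r add the prefix mi-.
So nudibih → denudibihir.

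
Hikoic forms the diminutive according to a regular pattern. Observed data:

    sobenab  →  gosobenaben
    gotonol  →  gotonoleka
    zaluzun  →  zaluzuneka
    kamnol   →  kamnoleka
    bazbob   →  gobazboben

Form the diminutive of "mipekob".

bazbob and gotonol both have last vowel 'o' yet inflect differently (gobazboben, gotonoleka), so the last vowel is not what conditions the rule; the final letter is.
"mipekob" ends in -b. The stems ending in -b (bazbob → gobazboben, sobenab → gosobenaben) add go- … -en around the stem.
The other pattern: stems ending in -l or -n add -eka.
So mipekob → gomipekoben.

gomipekoben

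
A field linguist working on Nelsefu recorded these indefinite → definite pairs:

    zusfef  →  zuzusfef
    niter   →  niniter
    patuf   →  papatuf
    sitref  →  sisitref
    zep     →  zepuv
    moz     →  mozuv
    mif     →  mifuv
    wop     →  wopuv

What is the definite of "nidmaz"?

ninidmaz

zusfef and mif both end in -f yet inflect differently (zuzusfef, mifuv), so the final letter is not what conditions the rule; the number of vowels is.
"nidmaz" has 2 vowels. The stems with 2 vowels (zusfef → zuzusfef, niter → niniter, patuf → papatuf) repeat the first consonant+vowel as a prefix.
The other pattern: stems with 1 vowel add -uv.
So nidmaz → ninidmaz.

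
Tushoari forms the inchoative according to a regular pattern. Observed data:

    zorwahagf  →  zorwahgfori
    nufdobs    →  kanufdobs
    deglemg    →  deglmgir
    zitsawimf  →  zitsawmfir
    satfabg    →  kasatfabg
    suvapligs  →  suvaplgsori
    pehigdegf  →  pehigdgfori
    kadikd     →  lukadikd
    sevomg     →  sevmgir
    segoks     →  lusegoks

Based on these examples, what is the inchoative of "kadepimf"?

"kadepimf" has second-to-last letter 'm'. The stems whose second-to-last letter is 'm' (sevomg → sevmgir, deglemg → deglmgir, zitsawimf → zitsawmfir) delete the last vowel and add -ir.
The other patterns: stems whose second-to-last letter is 'g' delete the last vowel and add -ori; stems whose second-to-last letter is 'k' add the prefix lu-; stems whose second-to-last letter is 'b' add the prefix ka-.
So kadepimf → kadepmfir.

kadepmfir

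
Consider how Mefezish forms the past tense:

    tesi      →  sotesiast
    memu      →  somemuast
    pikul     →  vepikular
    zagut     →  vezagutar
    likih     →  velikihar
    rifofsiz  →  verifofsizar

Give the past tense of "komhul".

vekomhular

likih and tesi both have last vowel 'i' yet inflect differently (velikihar, sotesiast), so the last vowel is not what conditions the rule; whether the stem ends in a vowel or a consonant is.
"komhul" ends in a consonant. The stems ending in a consonant (zagut → vezagutar, pikul → vepikular, likih → velikihar) add ve- … -ar around the stem.
The other pattern: stems ending in a vowel add so- … -ast around the stem.
So komhul → vekomhular.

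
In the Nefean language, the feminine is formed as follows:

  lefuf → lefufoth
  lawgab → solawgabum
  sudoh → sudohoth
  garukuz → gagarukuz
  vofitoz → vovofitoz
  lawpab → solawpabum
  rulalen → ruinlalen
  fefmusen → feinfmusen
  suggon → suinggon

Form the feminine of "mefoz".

suggon and vofitoz both have last vowel 'o' yet inflect differently (suinggon, vovofitoz), so the last vowel is not what conditions the rule; the final letter is.
"mefoz" ends in -z. The stems ending in -z (vofitoz → vovofitoz, garukuz → gagarukuz) repeat the first consonant+vowel as a prefix.
The other patterns: stems ending in -n insert -in- after the first vowel; stems ending in -b add so- … -um around the stem; stems ending in -f or -h add -oth.
So mefoz → memefoz.

memefoz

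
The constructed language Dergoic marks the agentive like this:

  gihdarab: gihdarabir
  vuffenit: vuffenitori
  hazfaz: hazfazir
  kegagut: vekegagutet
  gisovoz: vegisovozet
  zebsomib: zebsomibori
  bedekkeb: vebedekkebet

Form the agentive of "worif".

zebsomib and gihdarab both end in -b yet inflect differently (zebsomibori, gihdarabir), so the final letter is not what conditions the rule; the last vowel is.
"worif" has last vowel 'i'. The stems whose last vowel is 'i' (vuffenit → vuffenitori, zebsomib → zebsomibori) add -ori.
The other patterns: stems whose last vowel is 'a' add -ir; stems whose last vowel is 'e', 'o' or 'u' add ve- … -et around the stem.
So worif → worifori.

worifori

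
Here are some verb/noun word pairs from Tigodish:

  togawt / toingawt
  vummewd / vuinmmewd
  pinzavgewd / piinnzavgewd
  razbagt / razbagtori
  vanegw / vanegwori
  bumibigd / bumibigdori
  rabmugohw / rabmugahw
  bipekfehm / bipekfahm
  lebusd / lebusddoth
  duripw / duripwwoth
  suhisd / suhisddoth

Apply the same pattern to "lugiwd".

luingiwd

togawt and razbagt both end in -t yet inflect differently (toingawt, razbagtori), so the final letter is not what conditions the rule; the second-to-last letter is.
"lugiwd" has second-to-last letter 'w'. The stems whose second-to-last letter is 'w' (togawt → toingawt, vummewd → vuinmmewd, pinzavgewd → piinnzavgewd) insert -in- after the first vowel.
So lugiwd → luingiwd.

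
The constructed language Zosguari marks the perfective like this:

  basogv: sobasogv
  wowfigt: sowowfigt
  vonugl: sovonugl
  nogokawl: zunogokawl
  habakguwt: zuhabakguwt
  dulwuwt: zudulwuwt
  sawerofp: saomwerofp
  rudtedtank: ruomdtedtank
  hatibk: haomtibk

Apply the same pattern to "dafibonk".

daomfibonk

vonugl and nogokawl both end in -l yet inflect differently (sovonugl, zunogokawl), so the final letter is not what conditions the rule; the second-to-last letter is.
"dafibonk" has second-to-last letter 'n'. The one such stem in the data (rudtedtank → ruomdtedtank) inserts -om- after the first vowel (as do sawerofp, hatibk), so the same rule applies.
So dafibonk → daomfibonk.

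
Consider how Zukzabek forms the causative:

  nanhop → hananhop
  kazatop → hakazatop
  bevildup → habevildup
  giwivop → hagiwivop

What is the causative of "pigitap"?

Every pair shown (nanhop → hananhop, kazatop → hakazatop, bevildup → habevildup, …) follows the same rule: add the prefix ha-.
So pigitap → hapigitap.

hapigitap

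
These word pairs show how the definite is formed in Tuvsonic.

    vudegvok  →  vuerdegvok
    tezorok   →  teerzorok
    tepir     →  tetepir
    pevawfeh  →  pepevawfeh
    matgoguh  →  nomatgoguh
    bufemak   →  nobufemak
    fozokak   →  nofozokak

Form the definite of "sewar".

"sewar" has last vowel 'a'. The stems whose last vowel is 'a' (bufemak → nobufemak, fozokak → nofozokak) add the prefix no-.
The other patterns: stems whose last vowel is 'o' insert -er- after the first vowel; stems whose last vowel is 'e' or 'i' repeat the first consonant+vowel as a prefix.
So sewar → nosewar.

nosewar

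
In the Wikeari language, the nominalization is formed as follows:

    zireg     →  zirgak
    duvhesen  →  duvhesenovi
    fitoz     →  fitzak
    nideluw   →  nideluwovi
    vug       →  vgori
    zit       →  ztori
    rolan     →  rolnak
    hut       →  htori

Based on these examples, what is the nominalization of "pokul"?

poklak

vug and zireg both end in -g yet inflect differently (vgori, zirgak), so the final letter is not what conditions the rule; the number of vowels is.
"pokul" has 2 vowels. The stems with 2 vowels (fitoz → fitzak, zireg → zirgak, rolan → rolnak) delete the last vowel and add -ak.
So pokul → poklak.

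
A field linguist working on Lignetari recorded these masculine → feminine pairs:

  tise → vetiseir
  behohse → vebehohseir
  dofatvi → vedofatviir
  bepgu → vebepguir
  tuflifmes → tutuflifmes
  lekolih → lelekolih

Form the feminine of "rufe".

verufeir

"rufe" ends in a vowel. The stems ending in a vowel (dofatvi → vedofatviir, tise → vetiseir, behohse → vebehohseir) add ve- … -ir around the stem.
The other pattern: stems ending in a consonant repeat the first consonant+vowel as a prefix.
So rufe → verufeir.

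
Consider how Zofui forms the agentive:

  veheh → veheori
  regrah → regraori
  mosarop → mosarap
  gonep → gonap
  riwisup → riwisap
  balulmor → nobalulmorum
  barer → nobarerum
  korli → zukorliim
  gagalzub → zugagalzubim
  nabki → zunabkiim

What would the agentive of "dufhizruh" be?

dufhizruori

veheh and gonep both have last vowel 'e' yet inflect differently (veheori, gonap), so the last vowel is not what conditions the rule; the final letter is.
"dufhizruh" ends in -h. The stems ending in -h (veheh → veheori, regrah → regraori) drop the final letter and add -ori.
The other patterns: stems ending in -p change the last vowel to 'a'; stems ending in -r add no- … -um around the stem; stems ending in -b or -i add zu- … -im around the stem.
So dufhizruh → dufhizruori.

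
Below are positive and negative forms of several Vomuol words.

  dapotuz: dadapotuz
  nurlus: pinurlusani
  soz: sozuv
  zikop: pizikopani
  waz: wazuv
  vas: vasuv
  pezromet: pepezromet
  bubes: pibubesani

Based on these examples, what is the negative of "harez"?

piharezani

vas and bubes both end in -s yet inflect differently (vasuv, pibubesani), so the final letter is not what conditions the rule; the number of vowels is.
"harez" has 2 vowels. The stems with 2 vowels (zikop → pizikopani, bubes → pibubesani, nurlus → pinurlusani) add pi- … -ani around the stem.
So harez → piharezani.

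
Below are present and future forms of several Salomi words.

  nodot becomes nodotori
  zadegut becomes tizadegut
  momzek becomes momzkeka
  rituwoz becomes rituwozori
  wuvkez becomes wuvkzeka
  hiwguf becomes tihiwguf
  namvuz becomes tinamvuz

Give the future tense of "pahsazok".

wuvkez and rituwoz both end in -z yet inflect differently (wuvkzeka, rituwozori), so the final letter is not what conditions the rule; the last vowel is.
"pahsazok" has last vowel 'o'. The stems whose last vowel is 'o' (rituwoz → rituwozori, nodot → nodotori) add -ori.
So pahsazok → pahsazokori.

pahsazokori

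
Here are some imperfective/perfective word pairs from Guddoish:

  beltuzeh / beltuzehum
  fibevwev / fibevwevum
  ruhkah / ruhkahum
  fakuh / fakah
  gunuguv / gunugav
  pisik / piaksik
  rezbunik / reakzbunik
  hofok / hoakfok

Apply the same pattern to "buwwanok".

"buwwanok" has last vowel 'o'. The one such stem in the data (hofok → hoakfok) inserts -ak- after the first vowel (as do pisik, rezbunik), so the same rule applies.
So buwwanok → buakwwanok.

buakwwanok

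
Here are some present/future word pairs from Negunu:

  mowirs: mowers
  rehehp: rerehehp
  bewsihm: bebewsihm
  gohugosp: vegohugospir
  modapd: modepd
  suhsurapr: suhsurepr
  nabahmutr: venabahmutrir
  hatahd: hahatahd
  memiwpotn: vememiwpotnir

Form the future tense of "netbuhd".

modapd and hatahd both end in -d yet inflect differently (modepd, hahatahd), so the final letter is not what conditions the rule; the second-to-last letter is.
"netbuhd" has second-to-last letter 'h'. The stems whose second-to-last letter is 'h' (rehehp → rerehehp, bewsihm → bebewsihm, hatahd → hahatahd) repeat the first consonant+vowel as a prefix.
So netbuhd → nenetbuhd.

nenetbuhd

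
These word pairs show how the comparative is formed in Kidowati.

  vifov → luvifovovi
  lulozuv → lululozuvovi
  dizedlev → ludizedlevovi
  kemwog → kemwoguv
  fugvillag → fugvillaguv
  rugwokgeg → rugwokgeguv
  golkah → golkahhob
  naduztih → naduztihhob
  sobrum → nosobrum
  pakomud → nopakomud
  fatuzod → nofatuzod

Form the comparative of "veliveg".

vifov and kemwog both have last vowel 'o' yet inflect differently (luvifovovi, kemwoguv), so the last vowel is not what conditions the rule; the final letter is.
"veliveg" ends in -g. The stems ending in -g (kemwog → kemwoguv, fugvillag → fugvillaguv, rugwokgeg → rugwokgeguv) add -uv.
So veliveg → veliveguv.

veliveguv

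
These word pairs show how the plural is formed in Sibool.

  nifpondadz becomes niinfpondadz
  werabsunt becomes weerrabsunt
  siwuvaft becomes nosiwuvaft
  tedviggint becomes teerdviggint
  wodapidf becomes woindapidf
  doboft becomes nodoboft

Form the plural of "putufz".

noputufz

"putufz" has second-to-last letter 'f'. The stems whose second-to-last letter is 'f' (doboft → nodoboft, siwuvaft → nosiwuvaft) add the prefix no-.
The other patterns: stems whose second-to-last letter is 'd' insert -in- after the first vowel; stems whose second-to-last letter is 'n' insert -er- after the first vowel.
So putufz → noputufz.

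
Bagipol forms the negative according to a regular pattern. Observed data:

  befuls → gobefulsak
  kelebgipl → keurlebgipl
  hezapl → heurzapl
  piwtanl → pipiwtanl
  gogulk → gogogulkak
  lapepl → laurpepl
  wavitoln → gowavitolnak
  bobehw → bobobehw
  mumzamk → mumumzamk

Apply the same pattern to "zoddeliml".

zozoddeliml

kelebgipl and piwtanl both end in -l yet inflect differently (keurlebgipl, pipiwtanl), so the final letter is not what conditions the rule; the second-to-last letter is.
"zoddeliml" has second-to-last letter 'm'. The one such stem in the data (mumzamk → mumumzamk) repeats the first consonant+vowel as a prefix (as do piwtanl, bobehw), so the same rule applies.
So zoddeliml → zozoddeliml.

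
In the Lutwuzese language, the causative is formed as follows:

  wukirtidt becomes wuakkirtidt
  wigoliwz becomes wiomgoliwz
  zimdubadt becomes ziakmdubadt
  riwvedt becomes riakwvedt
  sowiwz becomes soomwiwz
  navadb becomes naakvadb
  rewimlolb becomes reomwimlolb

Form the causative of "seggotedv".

seakggotedv

navadb and rewimlolb both end in -b yet inflect differently (naakvadb, reomwimlolb), so the final letter is not what conditions the rule; the second-to-last letter is.
"seggotedv" has second-to-last letter 'd'. The stems whose second-to-last letter is 'd' (riwvedt → riakwvedt, wukirtidt → wuakkirtidt, zimdubadt → ziakmdubadt) insert -ak- after the first vowel.
The other pattern: stems whose second-to-last letter is 'l' or 'w' insert -om- after the first vowel.
So seggotedv → seakggotedv.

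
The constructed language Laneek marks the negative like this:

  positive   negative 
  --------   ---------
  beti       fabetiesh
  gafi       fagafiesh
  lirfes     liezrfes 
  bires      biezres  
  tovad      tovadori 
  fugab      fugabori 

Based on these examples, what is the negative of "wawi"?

fawawiesh

beti and bires both begin with b- yet inflect differently (fabetiesh, biezres), so the first letter is not what conditions the rule; the final letter is.
"wawi" ends in -i. The stems ending in -i (beti → fabetiesh, gafi → fagafiesh) add fa- … -esh around the stem.
So wawi → fawawiesh.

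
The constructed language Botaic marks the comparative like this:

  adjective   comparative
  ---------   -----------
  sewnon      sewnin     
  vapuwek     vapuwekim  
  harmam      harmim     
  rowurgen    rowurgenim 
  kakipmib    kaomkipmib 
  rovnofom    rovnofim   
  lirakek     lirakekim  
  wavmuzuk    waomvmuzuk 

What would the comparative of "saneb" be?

vapuwek and wavmuzuk both end in -k yet inflect differently (vapuwekim, waomvmuzuk), so the final letter is not what conditions the rule; the last vowel is.
"saneb" has last vowel 'e'. The stems whose last vowel is 'e' (vapuwek → vapuwekim, rowurgen → rowurgenim, lirakek → lirakekim) add -im.
The other patterns: stems whose last vowel is 'i' or 'u' insert -om- after the first vowel; stems whose last vowel is 'a' or 'o' change the last vowel to 'i'.
So saneb → sanebim.

sanebim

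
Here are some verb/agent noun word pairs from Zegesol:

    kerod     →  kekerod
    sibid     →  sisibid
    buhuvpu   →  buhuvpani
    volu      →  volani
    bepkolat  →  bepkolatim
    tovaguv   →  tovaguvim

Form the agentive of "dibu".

dibani

"dibu" ends in -u. The stems ending in -u (buhuvpu → buhuvpani, volu → volani) drop the final letter and add -ani.
The other patterns: stems ending in -d repeat the first consonant+vowel as a prefix; stems ending in -t or -v add -im.
So dibu → dibani.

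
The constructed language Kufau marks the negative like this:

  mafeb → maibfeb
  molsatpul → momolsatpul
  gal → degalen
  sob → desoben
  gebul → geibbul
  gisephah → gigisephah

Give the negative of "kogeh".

"kogeh" has 2 vowels. The stems with 2 vowels (mafeb → maibfeb, gebul → geibbul) insert -ib- after the first vowel.
So kogeh → koibgeh.

koibgeh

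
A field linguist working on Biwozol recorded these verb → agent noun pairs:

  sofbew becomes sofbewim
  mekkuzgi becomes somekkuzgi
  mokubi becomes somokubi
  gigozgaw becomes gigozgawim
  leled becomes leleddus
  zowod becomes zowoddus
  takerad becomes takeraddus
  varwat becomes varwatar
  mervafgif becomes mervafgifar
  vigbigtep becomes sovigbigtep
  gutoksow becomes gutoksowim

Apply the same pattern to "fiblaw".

sofbew and vigbigtep both have last vowel 'e' yet inflect differently (sofbewim, sovigbigtep), so the last vowel is not what conditions the rule; the final letter is.
"fiblaw" ends in -w. The stems ending in -w (sofbew → sofbewim, gutoksow → gutoksowim, gigozgaw → gigozgawim) add -im.
The other patterns: stems ending in -i or -p add the prefix so-; stems ending in -d double the final consonant and add -us; stems ending in -f or -t add -ar.
So fiblaw → fiblawim.

fiblawim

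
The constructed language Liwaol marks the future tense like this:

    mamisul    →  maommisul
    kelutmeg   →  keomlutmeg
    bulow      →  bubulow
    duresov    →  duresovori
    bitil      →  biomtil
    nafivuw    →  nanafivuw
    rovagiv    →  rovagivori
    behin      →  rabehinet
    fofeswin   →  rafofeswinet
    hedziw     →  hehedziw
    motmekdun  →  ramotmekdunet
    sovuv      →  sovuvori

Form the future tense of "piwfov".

piwfovori

bulow and duresov both have last vowel 'o' yet inflect differently (bubulow, duresovori), so the last vowel is not what conditions the rule; the final letter is.
"piwfov" ends in -v. The stems ending in -v (duresov → duresovori, rovagiv → rovagivori, sovuv → sovuvori) add -ori.
The other patterns: stems ending in -w repeat the first consonant+vowel as a prefix; stems ending in -n add ra- … -et around the stem; stems ending in -g or -l insert -om- after the first vowel.
So piwfov → piwfovori.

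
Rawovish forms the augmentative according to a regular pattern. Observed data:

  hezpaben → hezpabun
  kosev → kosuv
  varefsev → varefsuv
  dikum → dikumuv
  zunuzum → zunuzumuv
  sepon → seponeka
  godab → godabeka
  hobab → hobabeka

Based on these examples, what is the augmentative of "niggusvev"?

niggusvuv

hezpaben and sepon both end in -n yet inflect differently (hezpabun, seponeka), so the final letter is not what conditions the rule; the last vowel is.
"niggusvev" has last vowel 'e'. The stems whose last vowel is 'e' (hezpaben → hezpabun, kosev → kosuv, varefsev → varefsuv) change the last vowel to 'u'.
The other patterns: stems whose last vowel is 'u' add -uv; stems whose last vowel is 'a' or 'o' add -eka.
So niggusvev → niggusvuv.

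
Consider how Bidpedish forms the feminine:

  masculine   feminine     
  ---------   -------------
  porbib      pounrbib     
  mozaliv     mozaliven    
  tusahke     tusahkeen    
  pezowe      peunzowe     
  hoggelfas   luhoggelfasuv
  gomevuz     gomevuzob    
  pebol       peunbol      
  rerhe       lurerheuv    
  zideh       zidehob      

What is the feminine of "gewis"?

tusahke and rerhe both end in -e yet inflect differently (tusahkeen, lurerheuv), so the final letter is not what conditions the rule; the first letter is.
"gewis" begins with g-. The one such stem in the data (gomevuz → gomevuzob) adds -ob, so the same rule applies.
The other patterns: stems beginning with m- or t- add -en; stems beginning with h- or r- add lu- … -uv around the stem; stems beginning with p- insert -un- after the first vowel.
So gewis → gewisob.

gewisob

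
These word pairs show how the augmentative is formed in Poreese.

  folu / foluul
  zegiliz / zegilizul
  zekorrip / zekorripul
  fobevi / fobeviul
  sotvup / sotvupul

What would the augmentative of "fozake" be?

Every pair shown (folu → foluul, zegiliz → zegilizul, zekorrip → zekorripul, …) follows the same rule: add -ul.
So fozake → fozakeul.

fozakeul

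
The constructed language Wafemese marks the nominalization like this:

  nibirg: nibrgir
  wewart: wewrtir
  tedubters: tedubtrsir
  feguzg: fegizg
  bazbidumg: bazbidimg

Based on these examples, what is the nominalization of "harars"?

nibirg and feguzg both end in -g yet inflect differently (nibrgir, fegizg), so the final letter is not what conditions the rule; the second-to-last letter is.
"harars" has second-to-last letter 'r'. The stems whose second-to-last letter is 'r' (wewart → wewrtir, tedubters → tedubtrsir, nibirg → nibrgir) delete the last vowel and add -ir.
So harars → harrsir.

harrsir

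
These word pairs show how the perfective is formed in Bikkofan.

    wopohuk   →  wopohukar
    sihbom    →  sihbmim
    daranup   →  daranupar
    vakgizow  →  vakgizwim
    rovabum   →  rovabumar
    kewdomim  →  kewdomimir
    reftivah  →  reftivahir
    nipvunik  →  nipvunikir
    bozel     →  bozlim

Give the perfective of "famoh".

nipvunik and wopohuk both end in -k yet inflect differently (nipvunikir, wopohukar), so the final letter is not what conditions the rule; the last vowel is.
"famoh" has last vowel 'o'. The stems whose last vowel is 'o' (sihbom → sihbmim, vakgizow → vakgizwim) delete the last vowel and add -im.
So famoh → famhim.

famhim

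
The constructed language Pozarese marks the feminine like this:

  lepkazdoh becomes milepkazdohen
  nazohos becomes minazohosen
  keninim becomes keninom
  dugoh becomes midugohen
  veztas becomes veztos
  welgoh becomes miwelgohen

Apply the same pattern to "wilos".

miwilosen

nazohos and veztas both end in -s yet inflect differently (minazohosen, veztos), so the final letter is not what conditions the rule; the last vowel is.
"wilos" has last vowel 'o'. The stems whose last vowel is 'o' (lepkazdoh → milepkazdohen, dugoh → midugohen, nazohos → minazohosen) add mi- … -en around the stem.
The other pattern: stems whose last vowel is 'a' or 'i' change the last vowel to 'o'.
So wilos → miwilosen.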